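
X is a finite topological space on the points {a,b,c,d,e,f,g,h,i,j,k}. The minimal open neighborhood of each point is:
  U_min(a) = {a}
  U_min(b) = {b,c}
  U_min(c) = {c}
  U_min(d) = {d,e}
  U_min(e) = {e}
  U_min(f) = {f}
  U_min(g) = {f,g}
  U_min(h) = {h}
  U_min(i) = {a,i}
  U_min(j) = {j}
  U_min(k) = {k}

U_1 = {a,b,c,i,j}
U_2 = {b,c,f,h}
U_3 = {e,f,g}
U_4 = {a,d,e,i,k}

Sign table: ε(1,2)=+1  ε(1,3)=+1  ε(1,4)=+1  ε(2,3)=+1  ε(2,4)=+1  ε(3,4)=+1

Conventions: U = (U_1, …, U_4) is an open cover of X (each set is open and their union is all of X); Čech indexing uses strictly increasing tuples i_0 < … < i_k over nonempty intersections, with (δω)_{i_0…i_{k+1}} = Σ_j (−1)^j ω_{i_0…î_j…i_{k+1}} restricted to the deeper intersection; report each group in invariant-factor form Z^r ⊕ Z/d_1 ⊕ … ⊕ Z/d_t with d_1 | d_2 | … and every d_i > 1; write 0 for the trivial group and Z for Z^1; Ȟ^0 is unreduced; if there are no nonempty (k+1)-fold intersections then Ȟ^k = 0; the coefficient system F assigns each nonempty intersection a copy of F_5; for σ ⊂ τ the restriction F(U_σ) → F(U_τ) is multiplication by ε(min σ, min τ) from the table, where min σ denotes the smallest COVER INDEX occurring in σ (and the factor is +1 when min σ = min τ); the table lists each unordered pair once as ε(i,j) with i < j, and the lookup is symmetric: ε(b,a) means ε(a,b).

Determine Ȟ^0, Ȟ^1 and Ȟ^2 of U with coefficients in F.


intersection data:
  U12={b,c} U14={a,i} U23={f} U34={e}
C dims 4,4; δ0: rk_F5 3
Ȟ^0 = (4 − 3) − 0 = 1, so Ȟ^0 ≅ Z/5
Ȟ^1 = (4 − 0) − 3 = 1, so Ȟ^1 ≅ Z/5
Ȟ^2 = (0 − 0) − 0 = 0, so Ȟ^2 ≅ 0

Ȟ^0 ≅ Z/5; Ȟ^1 ≅ Z/5; Ȟ^2 ≅ 0


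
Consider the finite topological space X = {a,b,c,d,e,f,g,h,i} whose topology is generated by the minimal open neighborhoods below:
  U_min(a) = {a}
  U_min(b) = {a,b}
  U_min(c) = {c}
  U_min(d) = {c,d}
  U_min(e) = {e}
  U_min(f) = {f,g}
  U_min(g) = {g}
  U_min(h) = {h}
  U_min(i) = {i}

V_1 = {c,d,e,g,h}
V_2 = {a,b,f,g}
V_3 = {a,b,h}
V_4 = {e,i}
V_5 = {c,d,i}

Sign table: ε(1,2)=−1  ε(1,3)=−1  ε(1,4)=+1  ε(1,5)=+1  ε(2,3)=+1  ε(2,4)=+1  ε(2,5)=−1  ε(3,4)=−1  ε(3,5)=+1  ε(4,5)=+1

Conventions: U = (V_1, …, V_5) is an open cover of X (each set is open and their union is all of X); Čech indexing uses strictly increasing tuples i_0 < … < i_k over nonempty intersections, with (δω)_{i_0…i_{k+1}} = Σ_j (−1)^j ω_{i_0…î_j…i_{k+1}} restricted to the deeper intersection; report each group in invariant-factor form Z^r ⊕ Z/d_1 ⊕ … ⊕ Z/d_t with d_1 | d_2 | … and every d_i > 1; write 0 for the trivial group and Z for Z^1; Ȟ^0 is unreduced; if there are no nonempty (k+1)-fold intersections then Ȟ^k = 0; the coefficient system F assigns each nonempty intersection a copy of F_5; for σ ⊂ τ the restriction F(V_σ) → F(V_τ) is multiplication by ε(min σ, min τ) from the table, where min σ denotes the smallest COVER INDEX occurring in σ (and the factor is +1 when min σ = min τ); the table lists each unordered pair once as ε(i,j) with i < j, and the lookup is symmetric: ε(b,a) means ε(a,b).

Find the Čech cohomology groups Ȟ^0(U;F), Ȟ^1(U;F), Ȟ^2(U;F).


cover nerve:
  V12={g} V13={h} V14={e} V15={c,d} V23={a,b} V45={i}
C dims 5,6; δ0: rk_F5 4
Ȟ^0: (5−4)−0=1 ⇒ Z/5
Ȟ^1: (6−0)−4=2 ⇒ Z/5 ⊕ Z/5
Ȟ^2: (0−0)−0=0 ⇒ 0

Ȟ^0 ≅ Z/5; Ȟ^1 ≅ Z/5 ⊕ Z/5; Ȟ^2 ≅ 0


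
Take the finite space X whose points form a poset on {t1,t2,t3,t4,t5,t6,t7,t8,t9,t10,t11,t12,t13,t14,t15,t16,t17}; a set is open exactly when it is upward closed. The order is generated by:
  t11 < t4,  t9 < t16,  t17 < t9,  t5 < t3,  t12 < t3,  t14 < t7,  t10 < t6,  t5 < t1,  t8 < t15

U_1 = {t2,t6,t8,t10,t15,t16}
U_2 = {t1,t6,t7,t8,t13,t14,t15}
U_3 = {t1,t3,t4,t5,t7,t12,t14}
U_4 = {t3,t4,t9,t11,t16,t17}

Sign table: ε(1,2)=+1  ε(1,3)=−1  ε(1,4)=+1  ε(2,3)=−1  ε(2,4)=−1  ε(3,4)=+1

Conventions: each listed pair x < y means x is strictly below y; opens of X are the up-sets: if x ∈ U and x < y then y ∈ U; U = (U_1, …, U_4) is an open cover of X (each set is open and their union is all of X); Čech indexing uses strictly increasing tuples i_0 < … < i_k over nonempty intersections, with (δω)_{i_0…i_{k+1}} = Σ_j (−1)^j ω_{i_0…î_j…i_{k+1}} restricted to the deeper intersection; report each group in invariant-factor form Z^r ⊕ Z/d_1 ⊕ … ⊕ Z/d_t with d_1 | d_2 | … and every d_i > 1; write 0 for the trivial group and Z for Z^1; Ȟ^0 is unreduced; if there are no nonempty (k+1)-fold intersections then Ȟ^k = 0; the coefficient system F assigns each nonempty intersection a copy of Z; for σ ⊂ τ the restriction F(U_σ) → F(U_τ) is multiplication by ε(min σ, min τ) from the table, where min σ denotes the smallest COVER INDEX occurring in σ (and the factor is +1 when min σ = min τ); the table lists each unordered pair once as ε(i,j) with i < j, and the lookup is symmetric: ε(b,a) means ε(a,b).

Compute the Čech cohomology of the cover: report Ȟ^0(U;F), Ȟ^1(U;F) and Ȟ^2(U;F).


cover nerve:
  U12={t6,t8,t15} U14={t16} U23={t1,t7,t14} U34={t3,t4}
C dims 4,4; δ0: rk 4, SNF 1^3·2
Ȟ^0: (4−4)−0=0 ⇒ 0
Ȟ^1: (4−0)−4=0 plus torsion [2] ⇒ Z/2
Ȟ^2: (0−0)−0=0 ⇒ 0

Ȟ^0 = 0, Ȟ^1 = Z/2 and Ȟ^2 = 0


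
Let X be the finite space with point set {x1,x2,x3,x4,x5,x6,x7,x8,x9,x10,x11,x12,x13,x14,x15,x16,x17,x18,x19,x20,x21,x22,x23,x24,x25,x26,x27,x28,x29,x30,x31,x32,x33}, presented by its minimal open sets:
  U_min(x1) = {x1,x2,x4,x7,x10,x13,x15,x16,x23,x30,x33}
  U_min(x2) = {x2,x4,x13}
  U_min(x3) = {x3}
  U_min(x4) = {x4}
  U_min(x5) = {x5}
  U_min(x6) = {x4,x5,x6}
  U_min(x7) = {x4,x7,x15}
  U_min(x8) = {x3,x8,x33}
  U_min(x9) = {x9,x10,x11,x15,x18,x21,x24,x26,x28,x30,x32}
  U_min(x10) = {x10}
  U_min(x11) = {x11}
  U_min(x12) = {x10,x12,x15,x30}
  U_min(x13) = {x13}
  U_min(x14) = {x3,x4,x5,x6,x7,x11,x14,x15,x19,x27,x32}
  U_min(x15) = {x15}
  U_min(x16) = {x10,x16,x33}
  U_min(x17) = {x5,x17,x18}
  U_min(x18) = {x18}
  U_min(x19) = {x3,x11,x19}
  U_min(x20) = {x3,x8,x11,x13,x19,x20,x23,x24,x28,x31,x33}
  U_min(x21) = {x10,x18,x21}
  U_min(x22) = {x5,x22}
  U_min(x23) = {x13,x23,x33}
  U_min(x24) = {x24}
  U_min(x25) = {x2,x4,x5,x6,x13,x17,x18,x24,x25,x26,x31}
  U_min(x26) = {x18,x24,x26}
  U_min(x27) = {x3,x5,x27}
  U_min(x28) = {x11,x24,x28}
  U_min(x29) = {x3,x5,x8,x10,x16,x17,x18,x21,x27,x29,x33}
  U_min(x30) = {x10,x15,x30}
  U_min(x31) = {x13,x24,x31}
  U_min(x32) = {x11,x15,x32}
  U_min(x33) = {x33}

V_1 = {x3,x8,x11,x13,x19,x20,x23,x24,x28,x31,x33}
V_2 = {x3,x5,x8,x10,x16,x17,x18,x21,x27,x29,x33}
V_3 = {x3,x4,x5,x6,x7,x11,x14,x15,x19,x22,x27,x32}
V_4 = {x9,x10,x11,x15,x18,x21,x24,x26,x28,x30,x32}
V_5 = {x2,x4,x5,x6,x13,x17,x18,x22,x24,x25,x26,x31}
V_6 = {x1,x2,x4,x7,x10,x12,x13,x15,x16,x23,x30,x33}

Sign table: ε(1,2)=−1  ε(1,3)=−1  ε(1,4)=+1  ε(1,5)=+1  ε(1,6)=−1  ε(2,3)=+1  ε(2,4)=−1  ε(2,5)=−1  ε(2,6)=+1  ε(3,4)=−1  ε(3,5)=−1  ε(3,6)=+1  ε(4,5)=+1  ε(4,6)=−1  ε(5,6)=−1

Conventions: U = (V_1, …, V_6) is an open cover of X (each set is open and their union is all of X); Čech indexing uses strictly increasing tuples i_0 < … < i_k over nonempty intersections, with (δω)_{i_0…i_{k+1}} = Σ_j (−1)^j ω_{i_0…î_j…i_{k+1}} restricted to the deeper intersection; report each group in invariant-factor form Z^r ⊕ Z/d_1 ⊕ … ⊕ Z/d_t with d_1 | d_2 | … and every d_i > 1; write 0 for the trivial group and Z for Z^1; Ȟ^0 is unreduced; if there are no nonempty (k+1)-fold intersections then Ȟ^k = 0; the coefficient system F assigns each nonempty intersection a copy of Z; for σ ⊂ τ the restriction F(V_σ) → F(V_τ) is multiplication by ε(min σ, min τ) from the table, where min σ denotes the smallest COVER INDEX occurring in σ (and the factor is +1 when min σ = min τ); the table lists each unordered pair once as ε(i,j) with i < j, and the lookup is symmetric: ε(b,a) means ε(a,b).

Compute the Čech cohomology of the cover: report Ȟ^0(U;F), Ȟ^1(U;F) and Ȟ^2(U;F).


nerve simplices:
  V12={x3,x8,x33} V13={x3,x11,x19} V14={x11,x24,x28} V15={x13,x24,x31} V16={x13,x23,x33} V23={x3,x5,x27} V24={x10,x18,x21} V25={x5,x17,x18} V26={x10,x16,x33} V34={x11,x15,x32} V35={x4,x5,x6,x22} V36={x4,x7,x15} V45={x18,x24,x26} V46={x10,x15,x30} V56={x2,x4,x13}
  V123={x3} V126={x33} V134={x11} V145={x24} V156={x13} V235={x5} V245={x18} V246={x10} V346={x15} V356={x4}
C dims 6,15,10; δ0: rk 5, SNF 1^5; δ1: rk 10, SNF 1^9·2
degree 0: 6−5−0 = 1 → Ȟ^0 ≅ Z
degree 1: 15−10−5 = 0 → Ȟ^1 ≅ 0
degree 2: 10−0−10 = 0 plus torsion [2] → Ȟ^2 ≅ Z/2

Ȟ^0(U;F) ≅ Z,  Ȟ^1(U;F) ≅ 0,  Ȟ^2(U;F) ≅ Z/2


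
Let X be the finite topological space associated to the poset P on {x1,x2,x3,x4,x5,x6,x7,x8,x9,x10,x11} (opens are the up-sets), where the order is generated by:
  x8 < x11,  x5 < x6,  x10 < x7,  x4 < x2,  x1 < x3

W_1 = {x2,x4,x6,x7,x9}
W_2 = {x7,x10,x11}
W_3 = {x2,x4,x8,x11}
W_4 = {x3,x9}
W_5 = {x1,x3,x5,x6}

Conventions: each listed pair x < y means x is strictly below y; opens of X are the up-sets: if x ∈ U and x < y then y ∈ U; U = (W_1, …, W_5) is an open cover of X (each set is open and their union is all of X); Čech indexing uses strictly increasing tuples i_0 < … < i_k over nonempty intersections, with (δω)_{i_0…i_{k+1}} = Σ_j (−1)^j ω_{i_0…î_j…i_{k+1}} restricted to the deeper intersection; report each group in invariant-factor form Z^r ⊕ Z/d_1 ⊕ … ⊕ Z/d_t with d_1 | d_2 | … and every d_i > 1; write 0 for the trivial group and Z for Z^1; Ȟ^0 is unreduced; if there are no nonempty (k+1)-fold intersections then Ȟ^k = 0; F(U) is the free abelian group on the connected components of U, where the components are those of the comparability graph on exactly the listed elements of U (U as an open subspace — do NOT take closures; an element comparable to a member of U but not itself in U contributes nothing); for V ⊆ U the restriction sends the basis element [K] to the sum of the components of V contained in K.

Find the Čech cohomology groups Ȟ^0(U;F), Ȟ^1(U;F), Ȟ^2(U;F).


nerve simplices:
  W12={x7} W13={x2,x4} W14={x9} W15={x6} W23={x11} W45={x3}
components per intersection:
  W1: {x2,x4} {x6} {x7} {x9}
  W2: {x7,x10} {x11}
  W3: {x2,x4} {x8,x11}
  W4: {x3} {x9}
  W5: {x1,x3} {x5,x6}
  W12: {x7}
  W13: {x2,x4}
  W14: {x9}
  W15: {x6}
  W23: {x11}
  W45: {x3}
C dims 12,6; δ0: rk 6, SNF 1^6
degree 0: 12−6−0 = 6 → Ȟ^0 ≅ Z^6
degree 1: 6−0−6 = 0 → Ȟ^1 ≅ 0
degree 2: 0−0−0 = 0 → Ȟ^2 ≅ 0

Ȟ^0 = Z^6, Ȟ^1 = 0, Ȟ^2 = 0


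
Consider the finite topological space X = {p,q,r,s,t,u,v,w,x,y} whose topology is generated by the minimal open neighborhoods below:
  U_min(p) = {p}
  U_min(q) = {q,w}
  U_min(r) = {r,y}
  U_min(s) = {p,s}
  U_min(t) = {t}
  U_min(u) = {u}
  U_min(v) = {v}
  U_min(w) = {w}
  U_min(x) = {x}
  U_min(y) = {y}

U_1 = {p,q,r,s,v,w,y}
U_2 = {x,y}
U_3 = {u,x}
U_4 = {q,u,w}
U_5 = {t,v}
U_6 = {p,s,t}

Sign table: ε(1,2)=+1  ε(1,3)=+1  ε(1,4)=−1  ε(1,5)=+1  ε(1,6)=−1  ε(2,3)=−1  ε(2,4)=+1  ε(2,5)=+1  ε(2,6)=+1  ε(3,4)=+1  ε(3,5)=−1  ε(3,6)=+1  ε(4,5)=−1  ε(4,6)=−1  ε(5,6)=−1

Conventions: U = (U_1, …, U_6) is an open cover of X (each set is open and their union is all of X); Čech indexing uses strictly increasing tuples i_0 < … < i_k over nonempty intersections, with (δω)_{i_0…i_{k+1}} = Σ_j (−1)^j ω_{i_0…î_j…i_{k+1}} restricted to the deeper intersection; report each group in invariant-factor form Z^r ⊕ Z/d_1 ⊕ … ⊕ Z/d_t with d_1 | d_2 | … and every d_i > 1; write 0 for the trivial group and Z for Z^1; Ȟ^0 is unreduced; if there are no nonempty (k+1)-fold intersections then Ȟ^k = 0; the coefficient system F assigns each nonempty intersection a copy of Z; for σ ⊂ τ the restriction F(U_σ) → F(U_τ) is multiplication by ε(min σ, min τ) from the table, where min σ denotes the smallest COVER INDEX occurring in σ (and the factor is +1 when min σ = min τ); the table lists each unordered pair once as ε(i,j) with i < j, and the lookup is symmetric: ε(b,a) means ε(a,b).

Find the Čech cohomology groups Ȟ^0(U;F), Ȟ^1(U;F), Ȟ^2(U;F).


nonempty intersections:
  U12={y} U14={q,w} U15={v} U16={p,s} U23={x} U34={u} U56={t}
C dims 6,7; δ0: rk 5, SNF 1^5
Ȟ^0: (6−5)−0=1 ⇒ Z
Ȟ^1: (7−0)−5=2 ⇒ Z^2
Ȟ^2: (0−0)−0=0 ⇒ 0

Ȟ^0(U;F) ≅ Z, Ȟ^1(U;F) ≅ Z^2 and Ȟ^2(U;F) ≅ 0


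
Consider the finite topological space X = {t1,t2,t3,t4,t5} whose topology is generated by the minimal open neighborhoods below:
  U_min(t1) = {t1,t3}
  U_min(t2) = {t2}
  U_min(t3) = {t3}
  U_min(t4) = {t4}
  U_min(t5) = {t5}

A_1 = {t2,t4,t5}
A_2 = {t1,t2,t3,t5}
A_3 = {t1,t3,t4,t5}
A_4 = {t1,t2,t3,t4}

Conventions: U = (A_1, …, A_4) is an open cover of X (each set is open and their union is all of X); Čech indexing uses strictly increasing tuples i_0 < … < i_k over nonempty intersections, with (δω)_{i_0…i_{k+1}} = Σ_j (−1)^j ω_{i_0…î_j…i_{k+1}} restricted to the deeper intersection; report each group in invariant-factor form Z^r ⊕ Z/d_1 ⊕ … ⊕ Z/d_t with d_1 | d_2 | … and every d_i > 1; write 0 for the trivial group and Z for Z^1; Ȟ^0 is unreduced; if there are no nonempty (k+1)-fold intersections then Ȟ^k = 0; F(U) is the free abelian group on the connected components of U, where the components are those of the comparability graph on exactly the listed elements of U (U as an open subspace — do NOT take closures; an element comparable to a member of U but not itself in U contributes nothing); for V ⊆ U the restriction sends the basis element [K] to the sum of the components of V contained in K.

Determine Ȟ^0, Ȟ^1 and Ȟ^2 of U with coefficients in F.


Ȟ^0(U;F) ≅ Z^4, Ȟ^1(U;F) ≅ 0, Ȟ^2(U;F) ≅ 0

intersection data:
  A12={t2,t5} A13={t4,t5} A14={t2,t4} A23={t1,t3,t5} A24={t1,t2,t3} A34={t1,t3,t4}
  A123={t5} A124={t2} A134={t4} A234={t1,t3}
components per intersection:
  A1: {t2} {t4} {t5}
  A2: {t1,t3} {t2} {t5}
  A3: {t1,t3} {t4} {t5}
  A4: {t1,t3} {t2} {t4}
  A12: {t2} {t5}
  A13: {t4} {t5}
  A14: {t2} {t4}
  A23: {t1,t3} {t5}
  A24: {t1,t3} {t2}
  A34: {t1,t3} {t4}
  A123: {t5}
  A124: {t2}
  A134: {t4}
  A234: {t1,t3}
C dims 12,12,4; δ0: rk 8, SNF 1^8; δ1: rk 4, SNF 1^4
Ȟ^0 = (12 − 8) − 0 = 4, so Ȟ^0 ≅ Z^4
Ȟ^1 = (12 − 4) − 8 = 0, so Ȟ^1 ≅ 0
Ȟ^2 = (4 − 0) − 4 = 0, so Ȟ^2 ≅ 0


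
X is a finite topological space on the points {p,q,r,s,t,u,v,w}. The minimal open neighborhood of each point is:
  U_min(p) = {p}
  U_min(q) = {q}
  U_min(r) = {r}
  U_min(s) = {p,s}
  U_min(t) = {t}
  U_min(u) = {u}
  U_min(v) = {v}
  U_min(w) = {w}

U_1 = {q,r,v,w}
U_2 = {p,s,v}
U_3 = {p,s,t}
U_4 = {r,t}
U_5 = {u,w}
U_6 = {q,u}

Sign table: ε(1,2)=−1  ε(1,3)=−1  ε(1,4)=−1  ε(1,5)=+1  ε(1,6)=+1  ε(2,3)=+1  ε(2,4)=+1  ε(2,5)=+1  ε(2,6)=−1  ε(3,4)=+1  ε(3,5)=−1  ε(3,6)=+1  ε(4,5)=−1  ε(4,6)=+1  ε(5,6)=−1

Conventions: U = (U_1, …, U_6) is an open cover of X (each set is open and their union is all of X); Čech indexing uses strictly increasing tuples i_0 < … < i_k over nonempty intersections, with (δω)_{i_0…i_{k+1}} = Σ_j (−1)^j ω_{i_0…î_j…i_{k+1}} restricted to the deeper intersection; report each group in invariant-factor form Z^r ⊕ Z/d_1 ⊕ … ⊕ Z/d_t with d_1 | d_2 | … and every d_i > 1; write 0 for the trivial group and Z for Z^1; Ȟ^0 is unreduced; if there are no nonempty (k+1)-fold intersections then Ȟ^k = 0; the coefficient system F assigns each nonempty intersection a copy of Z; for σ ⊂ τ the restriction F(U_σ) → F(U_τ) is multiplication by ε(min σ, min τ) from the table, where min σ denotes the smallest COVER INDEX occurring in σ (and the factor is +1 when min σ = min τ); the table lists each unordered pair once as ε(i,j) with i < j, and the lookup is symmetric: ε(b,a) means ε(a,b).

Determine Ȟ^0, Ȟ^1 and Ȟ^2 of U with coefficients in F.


nerve simplices:
  U12={v} U14={r} U15={w} U16={q} U23={p,s} U34={t} U56={u}
C dims 6,7; δ0: rk 6, SNF 1^5·2
degree 0: 6−6−0 = 0 → Ȟ^0 ≅ 0
degree 1: 7−0−6 = 1 plus torsion [2] → Ȟ^1 ≅ Z ⊕ Z/2
degree 2: 0−0−0 = 0 → Ȟ^2 ≅ 0

Ȟ^0(U;F) ≅ 0, Ȟ^1(U;F) ≅ Z ⊕ Z/2, Ȟ^2(U;F) ≅ 0


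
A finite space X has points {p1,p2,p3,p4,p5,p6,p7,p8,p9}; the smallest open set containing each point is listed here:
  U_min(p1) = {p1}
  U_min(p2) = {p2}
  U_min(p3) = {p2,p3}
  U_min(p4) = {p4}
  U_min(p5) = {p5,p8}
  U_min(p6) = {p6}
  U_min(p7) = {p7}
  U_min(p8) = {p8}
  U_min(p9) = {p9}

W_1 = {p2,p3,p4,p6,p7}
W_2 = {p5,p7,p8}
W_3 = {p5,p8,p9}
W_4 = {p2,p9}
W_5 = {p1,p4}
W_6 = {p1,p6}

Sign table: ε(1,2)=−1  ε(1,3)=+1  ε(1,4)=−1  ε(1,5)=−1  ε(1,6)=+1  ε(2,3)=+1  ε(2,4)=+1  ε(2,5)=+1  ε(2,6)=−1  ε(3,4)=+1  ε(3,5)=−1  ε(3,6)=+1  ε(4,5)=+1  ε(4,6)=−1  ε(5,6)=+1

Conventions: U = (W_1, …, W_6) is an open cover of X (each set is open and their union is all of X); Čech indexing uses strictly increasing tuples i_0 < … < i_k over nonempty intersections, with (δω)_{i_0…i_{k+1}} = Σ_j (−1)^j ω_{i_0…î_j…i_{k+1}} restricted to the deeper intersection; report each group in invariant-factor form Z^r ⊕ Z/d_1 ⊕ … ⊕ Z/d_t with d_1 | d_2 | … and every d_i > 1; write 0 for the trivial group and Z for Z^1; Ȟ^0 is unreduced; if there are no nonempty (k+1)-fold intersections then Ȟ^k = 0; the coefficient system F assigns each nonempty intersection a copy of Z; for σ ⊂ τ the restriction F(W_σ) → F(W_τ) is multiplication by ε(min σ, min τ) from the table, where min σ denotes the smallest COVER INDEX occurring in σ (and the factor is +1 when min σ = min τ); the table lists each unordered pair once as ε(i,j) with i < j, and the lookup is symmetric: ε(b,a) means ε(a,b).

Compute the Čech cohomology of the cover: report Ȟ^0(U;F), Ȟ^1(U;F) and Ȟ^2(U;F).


Ȟ^0 = 0,  Ȟ^1 = Z ⊕ Z/2,  Ȟ^2 = 0

cover nerve:
  W12={p7} W14={p2} W15={p4} W16={p6} W23={p5,p8} W34={p9} W56={p1}
C dims 6,7; δ0: rk 6, SNF 1^5·2
Ȟ^0: (6−6)−0=0 ⇒ 0
Ȟ^1: (7−0)−6=1 plus torsion [2] ⇒ Z ⊕ Z/2
Ȟ^2: (0−0)−0=0 ⇒ 0


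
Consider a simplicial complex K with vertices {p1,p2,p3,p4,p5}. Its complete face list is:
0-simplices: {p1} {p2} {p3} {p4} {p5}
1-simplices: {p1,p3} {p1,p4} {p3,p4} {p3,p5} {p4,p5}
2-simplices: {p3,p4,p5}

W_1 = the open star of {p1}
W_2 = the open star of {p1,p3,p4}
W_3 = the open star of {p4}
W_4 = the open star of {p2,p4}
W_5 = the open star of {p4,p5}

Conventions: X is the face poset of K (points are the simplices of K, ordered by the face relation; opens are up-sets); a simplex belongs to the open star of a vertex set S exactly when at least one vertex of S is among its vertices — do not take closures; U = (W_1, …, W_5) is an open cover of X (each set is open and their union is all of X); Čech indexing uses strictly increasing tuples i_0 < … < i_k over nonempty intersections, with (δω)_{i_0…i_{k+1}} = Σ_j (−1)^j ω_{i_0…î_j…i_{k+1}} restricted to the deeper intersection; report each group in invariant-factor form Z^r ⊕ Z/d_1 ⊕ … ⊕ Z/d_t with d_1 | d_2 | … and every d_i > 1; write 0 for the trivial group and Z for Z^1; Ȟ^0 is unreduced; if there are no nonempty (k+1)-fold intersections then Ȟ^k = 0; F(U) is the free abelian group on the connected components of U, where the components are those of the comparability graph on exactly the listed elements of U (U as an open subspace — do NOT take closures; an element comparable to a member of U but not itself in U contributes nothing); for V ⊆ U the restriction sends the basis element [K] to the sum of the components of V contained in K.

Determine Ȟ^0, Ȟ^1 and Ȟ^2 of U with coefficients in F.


cover nerve:
  W1={{p1},{p1,p3},{p1,p4}} W2={{p1},{p3},{p4},{p1,p3},{p1,p4},{p3,p4},{p3,p5},{p4,p5},{p3,p4,p5}} W3={{p4},{p1,p4},{p3,p4},{p4,p5},{p3,p4,p5}} W4={{p2},{p4},{p1,p4},{p3,p4},{p4,p5},{p3,p4,p5}} W5={{p4},{p5},{p1,p4},{p3,p4},{p3,p5},{p4,p5},{p3,p4,p5}}
  W12={{p1},{p1,p3},{p1,p4}} W13={{p1,p4}} W14={{p1,p4}} W15={{p1,p4}} W23={{p4},{p1,p4},{p3,p4},{p4,p5},{p3,p4,p5}} W24={{p4},{p1,p4},{p3,p4},{p4,p5},{p3,p4,p5}} W25={{p4},{p1,p4},{p3,p4},{p3,p5},{p4,p5},{p3,p4,p5}} W34={{p4},{p1,p4},{p3,p4},{p4,p5},{p3,p4,p5}} W35={{p4},{p1,p4},{p3,p4},{p4,p5},{p3,p4,p5}} W45={{p4},{p1,p4},{p3,p4},{p4,p5},{p3,p4,p5}}
  W123={{p1,p4}} W124={{p1,p4}} W125={{p1,p4}} W134={{p1,p4}} W135={{p1,p4}} W145={{p1,p4}} W234={{p4},{p1,p4},{p3,p4},{p4,p5},{p3,p4,p5}} W235={{p4},{p1,p4},{p3,p4},{p4,p5},{p3,p4,p5}} W245={{p4},{p1,p4},{p3,p4},{p4,p5},{p3,p4,p5}} W345={{p4},{p1,p4},{p3,p4},{p4,p5},{p3,p4,p5}}
  W1234={{p1,p4}} W1235={{p1,p4}} W1245={{p1,p4}} W1345={{p1,p4}} W2345={{p4},{p1,p4},{p3,p4},{p4,p5},{p3,p4,p5}}
  W12345={{p1,p4}}
components per intersection:
  W1: {{p1},{p1,p3},{p1,p4}}
  W2: {{p1},{p3},{p4},{p1,p3},{p1,p4},{p3,p4},{p3,p5},{p4,p5},{p3,p4,p5}}
  W3: {{p4},{p1,p4},{p3,p4},{p4,p5},{p3,p4,p5}}
  W4: {{p2}} {{p4},{p1,p4},{p3,p4},{p4,p5},{p3,p4,p5}}
  W5: {{p4},{p5},{p1,p4},{p3,p4},{p3,p5},{p4,p5},{p3,p4,p5}}
  W12: {{p1},{p1,p3},{p1,p4}}
  W13: {{p1,p4}}
  W14: {{p1,p4}}
  W15: {{p1,p4}}
  W23: {{p4},{p1,p4},{p3,p4},{p4,p5},{p3,p4,p5}}
  W24: {{p4},{p1,p4},{p3,p4},{p4,p5},{p3,p4,p5}}
  W25: {{p4},{p1,p4},{p3,p4},{p3,p5},{p4,p5},{p3,p4,p5}}
  W34: {{p4},{p1,p4},{p3,p4},{p4,p5},{p3,p4,p5}}
  W35: {{p4},{p1,p4},{p3,p4},{p4,p5},{p3,p4,p5}}
  W45: {{p4},{p1,p4},{p3,p4},{p4,p5},{p3,p4,p5}}
  W123: {{p1,p4}}
  W124: {{p1,p4}}
  W125: {{p1,p4}}
  W134: {{p1,p4}}
  W135: {{p1,p4}}
  W145: {{p1,p4}}
  W234: {{p4},{p1,p4},{p3,p4},{p4,p5},{p3,p4,p5}}
  W235: {{p4},{p1,p4},{p3,p4},{p4,p5},{p3,p4,p5}}
  W245: {{p4},{p1,p4},{p3,p4},{p4,p5},{p3,p4,p5}}
  W345: {{p4},{p1,p4},{p3,p4},{p4,p5},{p3,p4,p5}}
  W1234: {{p1,p4}}
  W1235: {{p1,p4}}
  W1245: {{p1,p4}}
  W1345: {{p1,p4}}
  W2345: {{p4},{p1,p4},{p3,p4},{p4,p5},{p3,p4,p5}}
  W12345: {{p1,p4}}
C dims 6,10,10,5; δ0: rk 4, SNF 1^4; δ1: rk 6, SNF 1^6; δ2: rk 4, SNF 1^4
Ȟ^0: (6−4)−0=2 ⇒ Z^2
Ȟ^1: (10−6)−4=0 ⇒ 0
Ȟ^2: (10−4)−6=0 ⇒ 0

Ȟ^0 = Z^2, Ȟ^1 = 0, Ȟ^2 = 0


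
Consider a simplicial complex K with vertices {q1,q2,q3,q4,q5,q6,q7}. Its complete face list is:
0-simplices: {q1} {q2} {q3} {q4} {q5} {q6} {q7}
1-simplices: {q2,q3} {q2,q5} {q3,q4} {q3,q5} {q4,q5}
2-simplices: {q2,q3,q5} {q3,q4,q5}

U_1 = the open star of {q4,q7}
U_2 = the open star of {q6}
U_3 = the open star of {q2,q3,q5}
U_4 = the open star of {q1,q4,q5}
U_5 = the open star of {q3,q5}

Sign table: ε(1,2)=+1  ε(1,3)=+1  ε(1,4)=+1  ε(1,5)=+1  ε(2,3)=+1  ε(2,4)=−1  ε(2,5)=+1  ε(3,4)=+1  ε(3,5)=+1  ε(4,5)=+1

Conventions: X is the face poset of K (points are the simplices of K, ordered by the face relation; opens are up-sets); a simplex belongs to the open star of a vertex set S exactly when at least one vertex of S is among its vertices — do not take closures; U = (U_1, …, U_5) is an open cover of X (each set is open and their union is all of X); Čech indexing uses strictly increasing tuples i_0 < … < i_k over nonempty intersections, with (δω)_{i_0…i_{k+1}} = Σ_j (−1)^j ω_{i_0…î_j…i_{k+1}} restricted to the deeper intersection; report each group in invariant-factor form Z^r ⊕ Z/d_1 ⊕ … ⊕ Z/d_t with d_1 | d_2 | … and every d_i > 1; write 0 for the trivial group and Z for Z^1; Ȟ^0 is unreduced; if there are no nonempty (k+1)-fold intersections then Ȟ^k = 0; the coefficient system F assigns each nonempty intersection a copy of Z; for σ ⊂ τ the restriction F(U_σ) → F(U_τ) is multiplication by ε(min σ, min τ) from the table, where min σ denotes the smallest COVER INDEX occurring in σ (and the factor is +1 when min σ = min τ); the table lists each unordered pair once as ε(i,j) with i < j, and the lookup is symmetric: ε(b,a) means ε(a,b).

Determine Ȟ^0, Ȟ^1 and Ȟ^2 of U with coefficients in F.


Ȟ^0(U;F) ≅ Z^2; Ȟ^1(U;F) ≅ 0; Ȟ^2(U;F) ≅ 0

nonempty intersections:
  U1={{q4},{q7},{q3,q4},{q4,q5},{q3,q4,q5}} U2={{q6}} U3={{q2},{q3},{q5},{q2,q3},{q2,q5},{q3,q4},{q3,q5},{q4,q5},{q2,q3,q5},{q3,q4,q5}} U4={{q1},{q4},{q5},{q2,q5},{q3,q4},{q3,q5},{q4,q5},{q2,q3,q5},{q3,q4,q5}} U5={{q3},{q5},{q2,q3},{q2,q5},{q3,q4},{q3,q5},{q4,q5},{q2,q3,q5},{q3,q4,q5}}
  U13={{q3,q4},{q4,q5},{q3,q4,q5}} U14={{q4},{q3,q4},{q4,q5},{q3,q4,q5}} U15={{q3,q4},{q4,q5},{q3,q4,q5}} U34={{q5},{q2,q5},{q3,q4},{q3,q5},{q4,q5},{q2,q3,q5},{q3,q4,q5}} U35={{q3},{q5},{q2,q3},{q2,q5},{q3,q4},{q3,q5},{q4,q5},{q2,q3,q5},{q3,q4,q5}} U45={{q5},{q2,q5},{q3,q4},{q3,q5},{q4,q5},{q2,q3,q5},{q3,q4,q5}}
  U134={{q3,q4},{q4,q5},{q3,q4,q5}} U135={{q3,q4},{q4,q5},{q3,q4,q5}} U145={{q3,q4},{q4,q5},{q3,q4,q5}} U345={{q5},{q2,q5},{q3,q4},{q3,q5},{q4,q5},{q2,q3,q5},{q3,q4,q5}}
  U1345={{q3,q4},{q4,q5},{q3,q4,q5}}
C dims 5,6,4,1; δ0: rk 3, SNF 1^3; δ1: rk 3, SNF 1^3; δ2: rk 1, SNF 1^1
Ȟ^0: (5−3)−0=2 ⇒ Z^2
Ȟ^1: (6−3)−3=0 ⇒ 0
Ȟ^2: (4−1)−3=0 ⇒ 0


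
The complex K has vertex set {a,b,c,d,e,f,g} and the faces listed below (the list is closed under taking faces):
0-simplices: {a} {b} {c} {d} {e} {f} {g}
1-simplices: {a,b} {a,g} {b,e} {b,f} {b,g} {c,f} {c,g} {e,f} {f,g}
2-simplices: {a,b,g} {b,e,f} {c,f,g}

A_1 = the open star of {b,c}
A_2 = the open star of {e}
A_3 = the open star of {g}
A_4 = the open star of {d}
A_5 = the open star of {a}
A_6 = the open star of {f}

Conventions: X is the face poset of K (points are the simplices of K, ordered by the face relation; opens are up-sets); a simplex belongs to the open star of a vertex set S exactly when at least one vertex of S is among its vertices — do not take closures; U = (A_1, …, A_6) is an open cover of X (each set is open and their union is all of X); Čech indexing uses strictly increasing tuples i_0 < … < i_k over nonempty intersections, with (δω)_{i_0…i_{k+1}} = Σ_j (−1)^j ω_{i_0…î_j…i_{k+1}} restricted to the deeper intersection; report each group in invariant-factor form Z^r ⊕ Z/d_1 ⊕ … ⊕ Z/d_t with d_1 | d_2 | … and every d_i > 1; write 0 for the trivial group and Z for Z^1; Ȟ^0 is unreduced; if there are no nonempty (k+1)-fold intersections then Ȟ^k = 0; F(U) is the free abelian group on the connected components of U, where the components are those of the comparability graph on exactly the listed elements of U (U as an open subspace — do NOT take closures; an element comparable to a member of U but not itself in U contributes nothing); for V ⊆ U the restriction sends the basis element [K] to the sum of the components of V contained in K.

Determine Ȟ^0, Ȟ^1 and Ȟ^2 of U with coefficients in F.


nerve of the cover:
  A1={{b},{c},{a,b},{b,e},{b,f},{b,g},{c,f},{c,g},{a,b,g},{b,e,f},{c,f,g}} A2={{e},{b,e},{e,f},{b,e,f}} A3={{g},{a,g},{b,g},{c,g},{f,g},{a,b,g},{c,f,g}} A4={{d}} A5={{a},{a,b},{a,g},{a,b,g}} A6={{f},{b,f},{c,f},{e,f},{f,g},{b,e,f},{c,f,g}}
  A12={{b,e},{b,e,f}} A13={{b,g},{c,g},{a,b,g},{c,f,g}} A15={{a,b},{a,b,g}} A16={{b,f},{c,f},{b,e,f},{c,f,g}} A26={{e,f},{b,e,f}} A35={{a,g},{a,b,g}} A36={{f,g},{c,f,g}}
  A126={{b,e,f}} A135={{a,b,g}} A136={{c,f,g}}
components per intersection:
  A1: {{b},{a,b},{b,e},{b,f},{b,g},{a,b,g},{b,e,f}} {{c},{c,f},{c,g},{c,f,g}}
  A2: {{e},{b,e},{e,f},{b,e,f}}
  A3: {{g},{a,g},{b,g},{c,g},{f,g},{a,b,g},{c,f,g}}
  A4: {{d}}
  A5: {{a},{a,b},{a,g},{a,b,g}}
  A6: {{f},{b,f},{c,f},{e,f},{f,g},{b,e,f},{c,f,g}}
  A12: {{b,e},{b,e,f}}
  A13: {{b,g},{a,b,g}} {{c,g},{c,f,g}}
  A15: {{a,b},{a,b,g}}
  A16: {{b,f},{b,e,f}} {{c,f},{c,f,g}}
  A26: {{e,f},{b,e,f}}
  A35: {{a,g},{a,b,g}}
  A36: {{f,g},{c,f,g}}
  A126: {{b,e,f}}
  A135: {{a,b,g}}
  A136: {{c,f,g}}
C dims 7,9,3; δ0: rk 5, SNF 1^5; δ1: rk 3, SNF 1^3
Ȟ^0 = (7 − 5) − 0 = 2, so Ȟ^0 ≅ Z^2
Ȟ^1 = (9 − 3) − 5 = 1, so Ȟ^1 ≅ Z
Ȟ^2 = (3 − 0) − 3 = 0, so Ȟ^2 ≅ 0

Ȟ^0 ≅ Z^2; Ȟ^1 ≅ Z; Ȟ^2 ≅ 0


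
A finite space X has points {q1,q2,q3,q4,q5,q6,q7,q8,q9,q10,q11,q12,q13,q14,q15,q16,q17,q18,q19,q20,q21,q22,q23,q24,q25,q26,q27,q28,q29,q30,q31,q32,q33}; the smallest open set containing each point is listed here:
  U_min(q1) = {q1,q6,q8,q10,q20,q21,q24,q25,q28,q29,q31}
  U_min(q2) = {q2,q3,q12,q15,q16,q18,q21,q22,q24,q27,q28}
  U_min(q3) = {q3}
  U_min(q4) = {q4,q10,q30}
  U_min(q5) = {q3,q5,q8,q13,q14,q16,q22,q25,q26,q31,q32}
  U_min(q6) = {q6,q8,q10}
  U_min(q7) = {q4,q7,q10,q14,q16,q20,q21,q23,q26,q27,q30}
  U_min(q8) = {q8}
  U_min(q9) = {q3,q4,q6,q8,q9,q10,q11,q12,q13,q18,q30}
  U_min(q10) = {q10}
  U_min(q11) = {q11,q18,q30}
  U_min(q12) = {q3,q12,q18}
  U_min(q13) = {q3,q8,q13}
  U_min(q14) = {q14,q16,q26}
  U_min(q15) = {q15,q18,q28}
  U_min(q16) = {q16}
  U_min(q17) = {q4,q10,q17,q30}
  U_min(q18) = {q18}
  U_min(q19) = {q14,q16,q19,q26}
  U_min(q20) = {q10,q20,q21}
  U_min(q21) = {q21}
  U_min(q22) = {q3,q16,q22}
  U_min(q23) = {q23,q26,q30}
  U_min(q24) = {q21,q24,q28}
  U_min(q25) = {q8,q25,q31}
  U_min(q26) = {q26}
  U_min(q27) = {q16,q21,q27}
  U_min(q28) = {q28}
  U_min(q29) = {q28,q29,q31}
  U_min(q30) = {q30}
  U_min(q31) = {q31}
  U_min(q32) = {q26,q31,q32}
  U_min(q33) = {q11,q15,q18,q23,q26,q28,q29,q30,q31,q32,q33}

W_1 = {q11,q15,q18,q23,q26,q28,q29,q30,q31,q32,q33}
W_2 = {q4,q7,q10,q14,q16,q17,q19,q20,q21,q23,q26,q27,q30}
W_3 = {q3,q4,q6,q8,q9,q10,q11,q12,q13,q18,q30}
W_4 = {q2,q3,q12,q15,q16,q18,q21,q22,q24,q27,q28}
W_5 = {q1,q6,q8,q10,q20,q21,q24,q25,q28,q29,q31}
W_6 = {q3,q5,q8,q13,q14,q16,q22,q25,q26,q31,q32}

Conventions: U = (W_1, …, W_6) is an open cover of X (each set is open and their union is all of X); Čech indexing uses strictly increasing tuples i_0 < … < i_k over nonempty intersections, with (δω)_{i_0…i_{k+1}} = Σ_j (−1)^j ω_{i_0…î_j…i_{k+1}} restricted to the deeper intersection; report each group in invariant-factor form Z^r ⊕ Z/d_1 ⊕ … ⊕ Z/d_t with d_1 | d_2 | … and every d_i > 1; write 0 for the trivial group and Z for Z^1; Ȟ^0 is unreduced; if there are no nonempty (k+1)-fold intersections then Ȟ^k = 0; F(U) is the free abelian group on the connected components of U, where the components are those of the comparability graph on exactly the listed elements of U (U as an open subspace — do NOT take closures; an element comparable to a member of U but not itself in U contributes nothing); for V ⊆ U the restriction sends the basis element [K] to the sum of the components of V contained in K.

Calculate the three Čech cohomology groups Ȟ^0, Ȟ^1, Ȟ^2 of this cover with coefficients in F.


nonempty overlaps:
  W12={q23,q26,q30} W13={q11,q18,q30} W14={q15,q18,q28} W15={q28,q29,q31} W16={q26,q31,q32} W23={q4,q10,q30} W24={q16,q21,q27} W25={q10,q20,q21} W26={q14,q16,q26} W34={q3,q12,q18} W35={q6,q8,q10} W36={q3,q8,q13} W45={q21,q24,q28} W46={q3,q16,q22} W56={q8,q25,q31}
  W123={q30} W126={q26} W134={q18} W145={q28} W156={q31} W235={q10} W245={q21} W246={q16} W346={q3} W356={q8}
components per intersection:
  W1: {q11,q15,q18,q23,q26,q28,q29,q30,q31,q32,q33}
  W2: {q4,q7,q10,q14,q16,q17,q19,q20,q21,q23,q26,q27,q30}
  W3: {q3,q4,q6,q8,q9,q10,q11,q12,q13,q18,q30}
  W4: {q2,q3,q12,q15,q16,q18,q21,q22,q24,q27,q28}
  W5: {q1,q6,q8,q10,q20,q21,q24,q25,q28,q29,q31}
  W6: {q3,q5,q8,q13,q14,q16,q22,q25,q26,q31,q32}
  W12: {q23,q26,q30}
  W13: {q11,q18,q30}
  W14: {q15,q18,q28}
  W15: {q28,q29,q31}
  W16: {q26,q31,q32}
  W23: {q4,q10,q30}
  W24: {q16,q21,q27}
  W25: {q10,q20,q21}
  W26: {q14,q16,q26}
  W34: {q3,q12,q18}
  W35: {q6,q8,q10}
  W36: {q3,q8,q13}
  W45: {q21,q24,q28}
  W46: {q3,q16,q22}
  W56: {q8,q25,q31}
  W123: {q30}
  W126: {q26}
  W134: {q18}
  W145: {q28}
  W156: {q31}
  W235: {q10}
  W245: {q21}
  W246: {q16}
  W346: {q3}
  W356: {q8}
C dims 6,15,10; δ0: rk 5, SNF 1^5; δ1: rk 10, SNF 1^9·2
degree 0: 6−5−0 = 1 → Ȟ^0 ≅ Z
degree 1: 15−10−5 = 0 → Ȟ^1 ≅ 0
degree 2: 10−0−10 = 0 plus torsion [2] → Ȟ^2 ≅ Z/2

Ȟ^0 ≅ Z; Ȟ^1 ≅ 0; Ȟ^2 ≅ Z/2


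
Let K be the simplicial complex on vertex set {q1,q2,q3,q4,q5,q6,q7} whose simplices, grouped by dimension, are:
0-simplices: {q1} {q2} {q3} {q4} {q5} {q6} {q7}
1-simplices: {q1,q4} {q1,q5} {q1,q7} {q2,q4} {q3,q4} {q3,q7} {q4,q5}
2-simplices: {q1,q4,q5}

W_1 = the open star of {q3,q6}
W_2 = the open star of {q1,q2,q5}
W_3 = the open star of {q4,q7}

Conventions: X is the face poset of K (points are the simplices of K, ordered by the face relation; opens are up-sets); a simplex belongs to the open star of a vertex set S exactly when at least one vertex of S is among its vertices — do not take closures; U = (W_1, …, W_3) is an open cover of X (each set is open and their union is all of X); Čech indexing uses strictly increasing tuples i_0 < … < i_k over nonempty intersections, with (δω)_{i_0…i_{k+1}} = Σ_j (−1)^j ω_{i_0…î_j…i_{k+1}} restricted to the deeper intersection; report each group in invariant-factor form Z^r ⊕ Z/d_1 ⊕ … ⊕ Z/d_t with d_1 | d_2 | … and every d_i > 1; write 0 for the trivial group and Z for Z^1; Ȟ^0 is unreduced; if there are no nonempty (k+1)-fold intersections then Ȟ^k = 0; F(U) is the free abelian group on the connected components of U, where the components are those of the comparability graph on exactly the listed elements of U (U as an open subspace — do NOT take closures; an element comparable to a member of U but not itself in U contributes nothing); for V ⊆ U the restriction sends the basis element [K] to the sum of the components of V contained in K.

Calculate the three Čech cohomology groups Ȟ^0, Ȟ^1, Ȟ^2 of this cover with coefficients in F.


intersection data:
  W1={{q3},{q6},{q3,q4},{q3,q7}} W2={{q1},{q2},{q5},{q1,q4},{q1,q5},{q1,q7},{q2,q4},{q4,q5},{q1,q4,q5}} W3={{q4},{q7},{q1,q4},{q1,q7},{q2,q4},{q3,q4},{q3,q7},{q4,q5},{q1,q4,q5}}
  W13={{q3,q4},{q3,q7}} W23={{q1,q4},{q1,q7},{q2,q4},{q4,q5},{q1,q4,q5}}
components per intersection:
  W1: {{q3},{q3,q4},{q3,q7}} {{q6}}
  W2: {{q1},{q5},{q1,q4},{q1,q5},{q1,q7},{q4,q5},{q1,q4,q5}} {{q2},{q2,q4}}
  W3: {{q4},{q1,q4},{q2,q4},{q3,q4},{q4,q5},{q1,q4,q5}} {{q7},{q1,q7},{q3,q7}}
  W13: {{q3,q4}} {{q3,q7}}
  W23: {{q1,q4},{q4,q5},{q1,q4,q5}} {{q1,q7}} {{q2,q4}}
C dims 6,5; δ0: rk 4, SNF 1^4
Ȟ^0 = (6 − 4) − 0 = 2, so Ȟ^0 ≅ Z^2
Ȟ^1 = (5 − 0) − 4 = 1, so Ȟ^1 ≅ Z
Ȟ^2 = (0 − 0) − 0 = 0, so Ȟ^2 ≅ 0

Ȟ^0 ≅ Z^2, Ȟ^1 ≅ Z and Ȟ^2 ≅ 0


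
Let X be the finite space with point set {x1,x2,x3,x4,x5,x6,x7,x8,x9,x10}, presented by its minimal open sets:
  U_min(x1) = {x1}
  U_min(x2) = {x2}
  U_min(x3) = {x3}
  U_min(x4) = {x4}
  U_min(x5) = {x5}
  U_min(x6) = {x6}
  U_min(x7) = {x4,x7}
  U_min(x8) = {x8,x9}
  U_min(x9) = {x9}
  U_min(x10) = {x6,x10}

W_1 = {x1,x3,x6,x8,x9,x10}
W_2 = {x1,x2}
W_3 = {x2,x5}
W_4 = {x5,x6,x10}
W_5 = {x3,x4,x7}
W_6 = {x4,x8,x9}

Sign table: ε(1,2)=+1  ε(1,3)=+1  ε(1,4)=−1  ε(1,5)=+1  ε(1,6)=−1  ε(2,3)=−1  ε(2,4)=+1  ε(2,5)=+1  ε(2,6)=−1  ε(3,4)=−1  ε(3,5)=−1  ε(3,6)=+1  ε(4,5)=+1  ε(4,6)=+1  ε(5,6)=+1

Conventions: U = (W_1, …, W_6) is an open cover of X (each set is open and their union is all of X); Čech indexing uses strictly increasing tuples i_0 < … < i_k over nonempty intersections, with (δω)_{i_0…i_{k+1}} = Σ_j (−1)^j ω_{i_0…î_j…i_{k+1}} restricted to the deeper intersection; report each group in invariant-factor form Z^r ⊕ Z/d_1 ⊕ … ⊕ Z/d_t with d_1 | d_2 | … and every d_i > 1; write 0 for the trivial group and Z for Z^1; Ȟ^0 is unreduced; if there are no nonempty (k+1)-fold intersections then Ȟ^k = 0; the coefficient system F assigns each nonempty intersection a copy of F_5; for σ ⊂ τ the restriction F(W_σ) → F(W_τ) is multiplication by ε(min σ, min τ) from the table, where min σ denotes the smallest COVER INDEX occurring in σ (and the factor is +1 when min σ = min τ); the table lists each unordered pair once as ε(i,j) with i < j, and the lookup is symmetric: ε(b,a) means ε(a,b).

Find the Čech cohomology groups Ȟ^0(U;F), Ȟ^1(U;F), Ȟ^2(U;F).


Ȟ^0 = 0, Ȟ^1 = Z/5 and Ȟ^2 = 0

nonempty intersections:
  W12={x1} W14={x6,x10} W15={x3} W16={x8,x9} W23={x2} W34={x5} W56={x4}
C dims 6,7; δ0: rk_F5 6
Ȟ^0: (6−6)−0=0 ⇒ 0
Ȟ^1: (7−0)−6=1 ⇒ Z/5
Ȟ^2: (0−0)−0=0 ⇒ 0


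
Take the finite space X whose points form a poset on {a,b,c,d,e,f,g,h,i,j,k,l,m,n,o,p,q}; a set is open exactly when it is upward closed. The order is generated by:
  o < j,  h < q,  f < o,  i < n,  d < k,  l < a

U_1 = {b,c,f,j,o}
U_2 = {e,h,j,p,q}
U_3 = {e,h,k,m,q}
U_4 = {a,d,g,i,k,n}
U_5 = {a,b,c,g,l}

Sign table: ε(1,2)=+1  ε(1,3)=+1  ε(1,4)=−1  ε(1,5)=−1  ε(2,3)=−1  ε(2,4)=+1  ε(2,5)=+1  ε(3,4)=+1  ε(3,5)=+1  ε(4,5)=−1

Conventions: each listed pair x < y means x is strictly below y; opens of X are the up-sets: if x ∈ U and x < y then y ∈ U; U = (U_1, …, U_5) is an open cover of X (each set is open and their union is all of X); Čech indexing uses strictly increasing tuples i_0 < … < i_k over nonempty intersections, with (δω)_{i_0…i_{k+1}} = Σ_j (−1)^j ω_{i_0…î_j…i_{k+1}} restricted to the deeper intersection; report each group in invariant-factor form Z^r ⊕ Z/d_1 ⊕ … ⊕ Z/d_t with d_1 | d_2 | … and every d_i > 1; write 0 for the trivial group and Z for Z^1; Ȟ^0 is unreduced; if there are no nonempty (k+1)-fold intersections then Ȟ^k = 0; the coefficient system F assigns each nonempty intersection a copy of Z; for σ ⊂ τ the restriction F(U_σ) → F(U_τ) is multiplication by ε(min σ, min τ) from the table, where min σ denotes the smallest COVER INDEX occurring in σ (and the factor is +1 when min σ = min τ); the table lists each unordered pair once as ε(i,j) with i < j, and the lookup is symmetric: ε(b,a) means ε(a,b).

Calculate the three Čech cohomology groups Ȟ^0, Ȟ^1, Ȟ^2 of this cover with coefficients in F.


Ȟ^0(U;F) ≅ 0, Ȟ^1(U;F) ≅ Z/2 and Ȟ^2(U;F) ≅ 0

cover nerve:
  U12={j} U15={b,c} U23={e,h,q} U34={k} U45={a,g}
C dims 5,5; δ0: rk 5, SNF 1^4·2
Ȟ^0: (5−5)−0=0 ⇒ 0
Ȟ^1: (5−0)−5=0 plus torsion [2] ⇒ Z/2
Ȟ^2: (0−0)−0=0 ⇒ 0


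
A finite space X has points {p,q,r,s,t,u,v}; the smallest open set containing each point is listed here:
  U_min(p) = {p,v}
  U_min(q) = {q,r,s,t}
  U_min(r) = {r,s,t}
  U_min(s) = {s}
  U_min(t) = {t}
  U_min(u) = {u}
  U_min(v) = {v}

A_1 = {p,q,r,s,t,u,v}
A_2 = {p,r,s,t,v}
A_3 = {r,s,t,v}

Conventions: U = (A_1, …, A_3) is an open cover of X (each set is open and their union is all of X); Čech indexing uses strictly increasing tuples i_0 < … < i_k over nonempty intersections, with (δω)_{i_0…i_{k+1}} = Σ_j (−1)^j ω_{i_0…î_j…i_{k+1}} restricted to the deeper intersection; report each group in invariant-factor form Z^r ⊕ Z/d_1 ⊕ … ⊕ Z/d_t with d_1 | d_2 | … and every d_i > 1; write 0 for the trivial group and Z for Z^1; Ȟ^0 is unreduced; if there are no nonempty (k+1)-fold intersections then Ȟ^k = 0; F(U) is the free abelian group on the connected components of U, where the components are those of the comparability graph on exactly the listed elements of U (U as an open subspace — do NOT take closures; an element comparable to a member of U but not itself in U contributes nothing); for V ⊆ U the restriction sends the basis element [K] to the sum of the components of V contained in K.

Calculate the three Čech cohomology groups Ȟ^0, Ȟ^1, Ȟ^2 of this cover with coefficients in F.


cover nerve:
  A12={p,r,s,t,v} A13={r,s,t,v} A23={r,s,t,v}
  A123={r,s,t,v}
components per intersection:
  A1: {p,v} {q,r,s,t} {u}
  A2: {p,v} {r,s,t}
  A3: {r,s,t} {v}
  A12: {p,v} {r,s,t}
  A13: {r,s,t} {v}
  A23: {r,s,t} {v}
  A123: {r,s,t} {v}
C dims 7,6,2; δ0: rk 4, SNF 1^4; δ1: rk 2, SNF 1^2
Ȟ^0: (7−4)−0=3 ⇒ Z^3
Ȟ^1: (6−2)−4=0 ⇒ 0
Ȟ^2: (2−0)−2=0 ⇒ 0

Ȟ^0(U;F) ≅ Z^3, Ȟ^1(U;F) ≅ 0 and Ȟ^2(U;F) ≅ 0


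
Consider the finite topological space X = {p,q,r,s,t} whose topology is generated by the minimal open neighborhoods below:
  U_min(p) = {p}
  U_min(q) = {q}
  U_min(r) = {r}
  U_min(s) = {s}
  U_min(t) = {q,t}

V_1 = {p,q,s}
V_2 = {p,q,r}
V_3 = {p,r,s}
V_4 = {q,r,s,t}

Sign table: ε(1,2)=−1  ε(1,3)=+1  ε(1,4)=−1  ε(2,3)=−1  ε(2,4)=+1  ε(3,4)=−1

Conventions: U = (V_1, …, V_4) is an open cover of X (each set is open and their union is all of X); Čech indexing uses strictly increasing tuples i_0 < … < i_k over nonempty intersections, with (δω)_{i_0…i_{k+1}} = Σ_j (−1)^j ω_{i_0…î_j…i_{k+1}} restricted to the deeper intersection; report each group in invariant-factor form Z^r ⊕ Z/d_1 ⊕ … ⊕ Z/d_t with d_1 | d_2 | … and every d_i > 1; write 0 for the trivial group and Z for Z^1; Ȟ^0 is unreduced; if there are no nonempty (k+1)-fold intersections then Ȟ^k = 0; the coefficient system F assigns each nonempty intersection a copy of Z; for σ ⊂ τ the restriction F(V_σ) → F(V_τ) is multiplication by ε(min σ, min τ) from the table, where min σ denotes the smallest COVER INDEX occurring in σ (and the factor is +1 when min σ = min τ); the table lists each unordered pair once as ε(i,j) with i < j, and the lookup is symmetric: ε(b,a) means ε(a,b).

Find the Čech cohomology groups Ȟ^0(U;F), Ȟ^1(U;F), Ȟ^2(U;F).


Ȟ^0(U;F) ≅ Z; Ȟ^1(U;F) ≅ 0; Ȟ^2(U;F) ≅ Z

nonempty intersections:
  V12={p,q} V13={p,s} V14={q,s} V23={p,r} V24={q,r} V34={r,s}
  V123={p} V124={q} V134={s} V234={r}
C dims 4,6,4; δ0: rk 3, SNF 1^3; δ1: rk 3, SNF 1^3
Ȟ^0: (4−3)−0=1 ⇒ Z
Ȟ^1: (6−3)−3=0 ⇒ 0
Ȟ^2: (4−0)−3=1 ⇒ Z
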